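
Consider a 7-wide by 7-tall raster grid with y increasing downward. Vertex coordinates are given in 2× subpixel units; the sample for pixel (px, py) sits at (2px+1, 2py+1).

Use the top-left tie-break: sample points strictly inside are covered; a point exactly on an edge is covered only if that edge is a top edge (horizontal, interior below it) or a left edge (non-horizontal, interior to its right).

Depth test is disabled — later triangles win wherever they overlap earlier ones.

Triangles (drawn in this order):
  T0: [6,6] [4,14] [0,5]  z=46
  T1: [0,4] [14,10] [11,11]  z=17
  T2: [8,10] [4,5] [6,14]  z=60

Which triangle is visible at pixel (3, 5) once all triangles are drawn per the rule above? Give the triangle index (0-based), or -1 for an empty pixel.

T0:
  2·area = 50
  edge (6, 6)→(4, 14): d=(-2,8) right/bottom  bias=-1
  edge (4, 14)→(0, 5): d=(-4,-9) top-left  bias=+0
  edge (0, 5)→(6, 6): d=(6,1) right/bottom  bias=-1
    (0,3)@(1, 7): e=[38,1,11] → #
    (1,3)@(3, 7): e=[22,19,9] → #
    (2,3)@(5, 7): e=[6,37,7] → #
    (3,3)@(7, 7): e=[-10,55,5] → ·
    (0,4)@(1, 9): e=[34,-7,23] → ·
    (1,4)@(3, 9): e=[18,11,21] → #
    (3,4)@(7, 9): e=[-14,47,17] → ·
    (1,5)@(3, 11): e=[14,3,33] → #
    (2,5)@(5, 11): e=[-2,21,31] → ·
    (1,6)@(3, 13): e=[10,-5,45] → ·
  covered (6 px):
    · · · · · · ·
    · · · · · · ·
    · · · · · · ·
    # # # · · · ·
    · # # · · · ·
    · # · · · · ·
    · · · · · · ·
T1:
  2·area = 32
  edge (0, 4)→(14, 10): d=(14,6) right/bottom  bias=-1
  edge (14, 10)→(11, 11): d=(-3,1) right/bottom  bias=-1
  edge (11, 11)→(0, 4): d=(-11,-7) top-left  bias=+0
    (2,3)@(5, 7): e=[12,18,2] → #
    (3,3)@(7, 7): e=[0,16,16] → ·  [on edge]
    (2,4)@(5, 9): e=[40,12,-20] → ·
    (4,4)@(9, 9): e=[16,8,8] → #
    (5,4)@(11, 9): e=[4,6,22] → #
    (6,4)@(13, 9): e=[-8,4,36] → ·
    (4,5)@(9, 11): e=[44,2,-14] → ·
    (5,5)@(11, 11): e=[32,0,0] → ·  [on edge]
    (2,6)@(5, 13): e=[96,0,-64] → ·  [on edge]
  covered (3 px):
    · · · · · · ·
    · · · · · · ·
    · · · · · · ·
    · · # · · · ·
    · · · · # # ·
    · · · · · · ·
    · · · · · · ·
T2:
  2·area = 26  (B↔C swapped to make it positive)
  edge (8, 10)→(6, 14): d=(-2,4) right/bottom  bias=-1
  edge (6, 14)→(4, 5): d=(-2,-9) top-left  bias=+0
  edge (4, 5)→(8, 10): d=(4,5) right/bottom  bias=-1
    (2,3)@(5, 7): e=[18,5,3] → #
    (3,3)@(7, 7): e=[10,23,-7] → ·
    (2,4)@(5, 9): e=[14,1,11] → #
    (3,4)@(7, 9): e=[6,19,1] → #
    (4,4)@(9, 9): e=[-2,37,-9] → ·
    (2,5)@(5, 11): e=[10,-3,19] → ·
    (3,5)@(7, 11): e=[2,15,9] → #
    (4,5)@(9, 11): e=[-6,33,-1] → ·
    (3,6)@(7, 13): e=[-2,11,17] → ·
  covered (4 px):
    · · · · · · ·
    · · · · · · ·
    · · · · · · ·
    · · # · · · ·
    · · # # · · ·
    · · · # · · ·
    · · · · · · ·

Z-buffer (winner per pixel, '.' = empty):
  . . . . . . .
  . . . . . . .
  . . . . . . .
  0 0 2 . . . .
  . 0 2 2 1 1 .
  . 0 . 2 . . .
  . . . . . . .

Final: 2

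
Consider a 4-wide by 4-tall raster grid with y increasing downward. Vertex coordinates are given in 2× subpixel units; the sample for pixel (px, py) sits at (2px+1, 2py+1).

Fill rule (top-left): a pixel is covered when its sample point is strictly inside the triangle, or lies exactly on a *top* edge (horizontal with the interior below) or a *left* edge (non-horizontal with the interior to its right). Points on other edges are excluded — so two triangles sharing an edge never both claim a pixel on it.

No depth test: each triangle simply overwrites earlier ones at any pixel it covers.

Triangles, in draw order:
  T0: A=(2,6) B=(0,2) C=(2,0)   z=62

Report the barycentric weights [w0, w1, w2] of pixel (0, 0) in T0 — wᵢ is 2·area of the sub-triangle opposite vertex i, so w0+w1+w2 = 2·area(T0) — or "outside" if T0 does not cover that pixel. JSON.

T0:
  2·area = 12
  edge (2, 6)→(0, 2): d=(-2,-4) top-left  bias=+0
  edge (0, 2)→(2, 0): d=(2,-2) top-left  bias=+0
  edge (2, 0)→(2, 6): d=(0,6) right/bottom  bias=-1
    (0,0)@(1, 1): e=[6,0,6] → #  [on edge]
    (1,0)@(3, 1): e=[14,4,-6] → ·
    (0,1)@(1, 3): e=[2,4,6] → #
    (1,1)@(3, 3): e=[10,8,-6] → ·
    (0,2)@(1, 5): e=[-2,8,6] → ·
  covered (2 px):
    # · · ·
    # · · ·
    · · · ·
    · · · ·

Answer: [0,6,6]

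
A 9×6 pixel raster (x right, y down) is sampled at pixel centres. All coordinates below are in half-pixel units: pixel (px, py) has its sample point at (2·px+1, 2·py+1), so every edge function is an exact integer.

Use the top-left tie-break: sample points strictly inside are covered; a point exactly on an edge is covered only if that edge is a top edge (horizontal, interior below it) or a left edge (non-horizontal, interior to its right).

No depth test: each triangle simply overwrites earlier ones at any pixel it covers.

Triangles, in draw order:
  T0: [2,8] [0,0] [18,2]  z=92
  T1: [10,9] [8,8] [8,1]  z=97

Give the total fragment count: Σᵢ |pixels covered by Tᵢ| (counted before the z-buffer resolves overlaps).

T0:
  2·area = 140
  edge (2, 8)→(0, 0): d=(-2,-8) top-left  bias=+0
  edge (0, 0)→(18, 2): d=(18,2) right/bottom  bias=-1
  edge (18, 2)→(2, 8): d=(-16,6) right/bottom  bias=-1
    (0,0)@(1, 1): e=[6,16,118] → #
    (1,0)@(3, 1): e=[22,12,106] → #
    (2,0)@(5, 1): e=[38,8,94] → #
    (3,0)@(7, 1): e=[54,4,82] → #
    (4,0)@(9, 1): e=[70,0,70] → ·  [on edge]
    (0,1)@(1, 3): e=[2,52,86] → #
    (4,1)@(9, 3): e=[66,36,38] → #
    (5,1)@(11, 3): e=[82,32,26] → #
    (6,1)@(13, 3): e=[98,28,14] → #
    (7,1)@(15, 3): e=[114,24,2] → #
    (8,1)@(17, 3): e=[130,20,-10] → ·
    (0,2)@(1, 5): e=[-2,88,54] → ·
  covered (17 px):
    # # # # · · · · ·
    # # # # # # # # ·
    · # # # # · · · ·
    · # · · · · · · ·
    · · · · · · · · ·
    · · · · · · · · ·
T1:
  2·area = 14
  edge (10, 9)→(8, 8): d=(-2,-1) top-left  bias=+0
  edge (8, 8)→(8, 1): d=(0,-7) top-left  bias=+0
  edge (8, 1)→(10, 9): d=(2,8) right/bottom  bias=-1
    (4,2)@(9, 5): e=[7,7,0] → ·  [on edge]
    (4,3)@(9, 7): e=[3,7,4] → #
    (5,3)@(11, 7): e=[5,21,-12] → ·
    (4,4)@(9, 9): e=[-1,7,8] → ·
  covered (1 px):
    · · · · · · · · ·
    · · · · · · · · ·
    · · · · · · · · ·
    · · · · # · · · ·
    · · · · · · · · ·
    · · · · · · · · ·

Result: 18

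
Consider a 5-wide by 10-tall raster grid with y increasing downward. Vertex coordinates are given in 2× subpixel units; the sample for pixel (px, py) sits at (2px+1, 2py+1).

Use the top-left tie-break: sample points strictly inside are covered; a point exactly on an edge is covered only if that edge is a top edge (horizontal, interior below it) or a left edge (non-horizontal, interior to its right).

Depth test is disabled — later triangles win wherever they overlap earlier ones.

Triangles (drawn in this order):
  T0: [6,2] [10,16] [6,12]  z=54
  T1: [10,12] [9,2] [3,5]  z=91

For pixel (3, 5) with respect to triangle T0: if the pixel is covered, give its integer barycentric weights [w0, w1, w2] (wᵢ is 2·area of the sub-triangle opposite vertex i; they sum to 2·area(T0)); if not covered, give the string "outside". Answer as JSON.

T0:
  2·area = 40
  edge (6, 2)→(10, 16): d=(4,14) right/bottom  bias=-1
  edge (10, 16)→(6, 12): d=(-4,-4) top-left  bias=+0
  edge (6, 12)→(6, 2): d=(0,-10) top-left  bias=+0
    (0,3)@(1, 7): e=[90,0,-50] → ·  [on edge]
    (3,3)@(7, 7): e=[6,24,10] → #
    (4,3)@(9, 7): e=[-22,32,30] → ·
    (1,4)@(3, 9): e=[70,0,-30] → ·  [on edge]
    (3,4)@(7, 9): e=[14,16,10] → #
    (4,4)@(9, 9): e=[-14,24,30] → ·
    (2,5)@(5, 11): e=[50,0,-10] → ·  [on edge]
    (3,5)@(7, 11): e=[22,8,10] → #
    (4,5)@(9, 11): e=[-6,16,30] → ·
    (3,6)@(7, 13): e=[30,0,10] → #  [on edge]
    (4,6)@(9, 13): e=[2,8,30] → #
    (3,7)@(7, 15): e=[38,-8,10] → ·
    (4,7)@(9, 15): e=[10,0,30] → #  [on edge]
  covered (6 px):
    · · · · ·
    · · · · ·
    · · · · ·
    · · · # ·
    · · · # ·
    · · · # ·
    · · · # #
    · · · · #
    · · · · ·
    · · · · ·
T1:
  2·area = 63  (B↔C swapped to make it positive)
  edge (10, 12)→(3, 5): d=(-7,-7) top-left  bias=+0
  edge (3, 5)→(9, 2): d=(6,-3) top-left  bias=+0
  edge (9, 2)→(10, 12): d=(1,10) right/bottom  bias=-1
    (0,1)@(1, 3): e=[0,-18,81] → ·  [on edge]
    (3,1)@(7, 3): e=[42,0,21] → #  [on edge]
    (4,1)@(9, 3): e=[56,6,1] → #
    (1,2)@(3, 5): e=[0,0,63] → #  [on edge]
    (2,2)@(5, 5): e=[14,6,43] → #
    (1,3)@(3, 7): e=[-14,12,65] → ·
    (2,3)@(5, 7): e=[0,18,45] → #  [on edge]
    (2,4)@(5, 9): e=[-14,30,47] → ·
    (3,4)@(7, 9): e=[0,36,27] → #  [on edge]
    (3,5)@(7, 11): e=[-14,48,29] → ·
    (4,5)@(9, 11): e=[0,54,9] → #  [on edge]
    (4,6)@(9, 13): e=[-14,66,11] → ·
  covered (12 px):
    · · · · ·
    · · · # #
    · # # # #
    · · # # #
    · · · # #
    · · · · #
    · · · · ·
    · · · · ·
    · · · · ·
    · · · · ·

Answer: [8,10,22]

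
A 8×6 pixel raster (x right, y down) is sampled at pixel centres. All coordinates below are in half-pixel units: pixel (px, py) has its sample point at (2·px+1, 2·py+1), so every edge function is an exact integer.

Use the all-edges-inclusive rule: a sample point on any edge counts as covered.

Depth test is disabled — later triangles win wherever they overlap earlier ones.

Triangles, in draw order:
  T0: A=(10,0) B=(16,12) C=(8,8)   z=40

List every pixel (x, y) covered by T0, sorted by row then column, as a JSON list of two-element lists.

T0:
  2·area = 72
  edge (10, 0)→(16, 12): d=(6,12) inclusive
  edge (16, 12)→(8, 8): d=(-8,-4) inclusive
  edge (8, 8)→(10, 0): d=(2,-8) inclusive
    (5,1)@(11, 3): e=[6,52,14] → #
    (6,1)@(13, 3): e=[-18,60,30] → ·
    (4,2)@(9, 5): e=[42,28,2] → #
    (6,2)@(13, 5): e=[-6,44,34] → ·
    (4,3)@(9, 7): e=[54,12,6] → #
    (6,3)@(13, 7): e=[6,28,38] → #
    (7,3)@(15, 7): e=[-18,36,54] → ·
    (4,4)@(9, 9): e=[66,-4,10] → ·
    (5,4)@(11, 9): e=[42,4,26] → #
    (7,4)@(15, 9): e=[-6,20,58] → ·
    (5,5)@(11, 11): e=[54,-12,30] → ·
    (6,5)@(13, 11): e=[30,-4,46] → ·
  covered (9 px):
    · · · · · · · ·
    · · · · · # · ·
    · · · · # # · ·
    · · · · # # # ·
    · · · · · # # ·
    · · · · · · · #

Answer: [[5,1],[4,2],[5,2],[4,3],[5,3],[6,3],[5,4],[6,4],[7,5]]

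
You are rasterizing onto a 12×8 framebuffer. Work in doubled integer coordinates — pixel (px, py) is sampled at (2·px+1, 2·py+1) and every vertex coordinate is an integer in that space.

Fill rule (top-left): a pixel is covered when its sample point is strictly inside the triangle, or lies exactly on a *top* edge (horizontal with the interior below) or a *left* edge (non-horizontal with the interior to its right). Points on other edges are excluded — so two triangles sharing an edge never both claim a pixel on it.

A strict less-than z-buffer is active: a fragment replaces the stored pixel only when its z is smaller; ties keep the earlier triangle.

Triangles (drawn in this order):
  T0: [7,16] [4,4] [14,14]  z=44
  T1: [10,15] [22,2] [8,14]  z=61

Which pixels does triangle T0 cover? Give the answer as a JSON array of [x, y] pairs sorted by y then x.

T0:
  2·area = 90
  edge (7, 16)→(4, 4): d=(-3,-12) top-left  bias=+0
  edge (4, 4)→(14, 14): d=(10,10) right/bottom  bias=-1
  edge (14, 14)→(7, 16): d=(-7,2) right/bottom  bias=-1
    (0,0)@(1, 1): e=[-27,0,117] → ·  [on edge]
    (1,1)@(3, 3): e=[-9,0,99] → ·  [on edge]
    (2,2)@(5, 5): e=[9,0,81] → ·  [on edge]
    (2,3)@(5, 7): e=[3,20,67] → █
    (3,3)@(7, 7): e=[27,0,63] → ·  [on edge]
    (2,4)@(5, 9): e=[-3,40,53] → ·
    (3,4)@(7, 9): e=[21,20,49] → █
    (4,4)@(9, 9): e=[45,0,45] → ·  [on edge]
    (3,5)@(7, 11): e=[15,40,35] → █
    (4,5)@(9, 11): e=[39,20,31] → █
    (5,5)@(11, 11): e=[63,0,27] → ·  [on edge]
    (3,6)@(7, 13): e=[9,60,21] → █
    (6,6)@(13, 13): e=[81,0,9] → ·  [on edge]
    (7,7)@(15, 15): e=[99,0,-9] → ·  [on edge]
  covered (9 px):
    · · · · · · · · · · · ·
    · · · · · · · · · · · ·
    · · · · · · · · · · · ·
    · · █ · · · · · · · · ·
    · · · █ · · · · · · · ·
    · · · █ █ · · · · · · ·
    · · · █ █ █ · · · · · ·
    · · · █ █ · · · · · · ·
T1:
  2·area = 38  (B↔C swapped to make it positive)
  edge (10, 15)→(8, 14): d=(-2,-1) top-left  bias=+0
  edge (8, 14)→(22, 2): d=(14,-12) top-left  bias=+0
  edge (22, 2)→(10, 15): d=(-12,13) right/bottom  bias=-1
    (10,1)@(21, 3): e=[35,2,1] → █
    (11,1)@(23, 3): e=[37,26,-25] → ·
    (9,2)@(19, 5): e=[29,6,3] → █
    (10,2)@(21, 5): e=[31,30,-23] → ·
    (8,3)@(17, 7): e=[23,10,5] → █
    (9,3)@(19, 7): e=[25,34,-21] → ·
    (7,4)@(15, 9): e=[17,14,7] → █
    (8,4)@(17, 9): e=[19,38,-19] → ·
    (6,5)@(13, 11): e=[11,18,9] → █
    (7,5)@(15, 11): e=[13,42,-17] → ·
    (5,6)@(11, 13): e=[5,22,11] → █
    (6,6)@(13, 13): e=[7,46,-15] → ·
  covered (6 px):
    · · · · · · · · · · · ·
    · · · · · · · · · · █ ·
    · · · · · · · · · █ · ·
    · · · · · · · · █ · · ·
    · · · · · · · █ · · · ·
    · · · · · · █ · · · · ·
    · · · · · █ · · · · · ·
    · · · · · · · · · · · ·

Result: [[2,3],[3,4],[3,5],[4,5],[3,6],[4,6],[5,6],[3,7],[4,7]]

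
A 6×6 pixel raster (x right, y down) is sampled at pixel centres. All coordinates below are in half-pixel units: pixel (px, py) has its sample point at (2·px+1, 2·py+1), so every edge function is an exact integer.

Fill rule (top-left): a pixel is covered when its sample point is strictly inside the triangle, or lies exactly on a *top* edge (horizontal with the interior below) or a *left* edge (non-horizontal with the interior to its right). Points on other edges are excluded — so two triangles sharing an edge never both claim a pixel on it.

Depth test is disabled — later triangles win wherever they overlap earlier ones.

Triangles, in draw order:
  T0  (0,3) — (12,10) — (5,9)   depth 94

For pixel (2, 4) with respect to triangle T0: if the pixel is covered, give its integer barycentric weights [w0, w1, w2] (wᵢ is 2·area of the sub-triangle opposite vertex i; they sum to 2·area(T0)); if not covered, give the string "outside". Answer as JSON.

T0:
  2·area = 37
  edge (0, 3)→(12, 10): d=(12,7) right/bottom  bias=-1
  edge (12, 10)→(5, 9): d=(-7,-1) top-left  bias=+0
  edge (5, 9)→(0, 3): d=(-5,-6) top-left  bias=+0
    (1,2)@(3, 5): e=[3,26,8] → #
    (2,2)@(5, 5): e=[-11,28,20] → ·
    (1,3)@(3, 7): e=[27,12,-2] → ·
    (2,3)@(5, 7): e=[13,14,10] → #
    (3,3)@(7, 7): e=[-1,16,22] → ·
    (2,4)@(5, 9): e=[37,0,0] → #  [on edge]
    (3,4)@(7, 9): e=[23,2,12] → #
    (4,4)@(9, 9): e=[9,4,24] → #
    (5,4)@(11, 9): e=[-5,6,36] → ·
    (2,5)@(5, 11): e=[61,-14,-10] → ·
    (3,5)@(7, 11): e=[47,-12,2] → ·
    (4,5)@(9, 11): e=[33,-10,14] → ·
  covered (5 px):
    · · · · · ·
    · · · · · ·
    · # · · · ·
    · · # · · ·
    · · # # # ·
    · · · · · ·

Final: [0,0,37]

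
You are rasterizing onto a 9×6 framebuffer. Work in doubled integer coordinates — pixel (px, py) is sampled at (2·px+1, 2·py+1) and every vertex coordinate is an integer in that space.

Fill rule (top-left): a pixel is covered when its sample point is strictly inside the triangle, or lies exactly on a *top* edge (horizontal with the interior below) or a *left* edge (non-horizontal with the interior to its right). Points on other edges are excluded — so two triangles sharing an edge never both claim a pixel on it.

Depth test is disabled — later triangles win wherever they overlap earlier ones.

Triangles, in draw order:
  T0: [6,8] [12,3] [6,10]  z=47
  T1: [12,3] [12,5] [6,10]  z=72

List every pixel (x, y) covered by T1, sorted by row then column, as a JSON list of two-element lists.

T0:
  2·area = 12
  edge (6, 8)→(12, 3): d=(6,-5) top-left  bias=+0
  edge (12, 3)→(6, 10): d=(-6,7) right/bottom  bias=-1
  edge (6, 10)→(6, 8): d=(0,-2) top-left  bias=+0
  covered (0 px):
    . . . . . . . . .
    . . . . . . . . .
    . . . . . . . . .
    . . . . . . . . .
    . . . . . . . . .
    . . . . . . . . .
T1:
  2·area = 12
  edge (12, 3)→(12, 5): d=(0,2) right/bottom  bias=-1
  edge (12, 5)→(6, 10): d=(-6,5) right/bottom  bias=-1
  edge (6, 10)→(12, 3): d=(6,-7) top-left  bias=+0
    (5,2)@(11, 5): e=[2,5,5] → X
    (6,2)@(13, 5): e=[-2,-5,19] → .
    (4,3)@(9, 7): e=[6,3,3] → X
    (5,3)@(11, 7): e=[2,-7,17] → .
    (3,4)@(7, 9): e=[10,1,1] → X
    (4,4)@(9, 9): e=[6,-9,15] → .
    (3,5)@(7, 11): e=[10,-11,13] → .
  covered (3 px):
    . . . . . . . . .
    . . . . . . . . .
    . . . . . X . . .
    . . . . X . . . .
    . . . X . . . . .
    . . . . . . . . .

Final: [[5,2],[4,3],[3,4]]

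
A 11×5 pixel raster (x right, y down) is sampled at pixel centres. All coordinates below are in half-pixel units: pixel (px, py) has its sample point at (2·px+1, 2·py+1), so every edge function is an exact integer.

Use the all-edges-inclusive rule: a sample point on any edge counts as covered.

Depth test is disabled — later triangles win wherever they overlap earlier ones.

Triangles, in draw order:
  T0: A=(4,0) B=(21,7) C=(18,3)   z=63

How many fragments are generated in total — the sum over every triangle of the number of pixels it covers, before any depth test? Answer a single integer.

T0:
  2·area = 47  (B↔C swapped to make it positive)
  edge (4, 0)→(18, 3): d=(14,3) inclusive
  edge (18, 3)→(21, 7): d=(3,4) inclusive
  edge (21, 7)→(4, 0): d=(-17,-7) inclusive
    (3,0)@(7, 1): e=[5,38,4] → #
    (4,0)@(9, 1): e=[-1,30,18] → ·
    (3,1)@(7, 3): e=[33,44,-30] → ·
    (6,1)@(13, 3): e=[15,20,12] → #
    (7,1)@(15, 3): e=[9,12,26] → #
    (8,1)@(17, 3): e=[3,4,40] → #
    (9,1)@(19, 3): e=[-3,-4,54] → ·
    (6,2)@(13, 5): e=[43,26,-22] → ·
    (7,2)@(15, 5): e=[37,18,-8] → ·
    (8,2)@(17, 5): e=[31,10,6] → #
    (9,2)@(19, 5): e=[25,2,20] → #
    (10,2)@(21, 5): e=[19,-6,34] → ·
    (10,3)@(21, 7): e=[47,0,0] → #  [on edge]
  covered (7 px):
    · · · # · · · · · · ·
    · · · · · · # # # · ·
    · · · · · · · · # # ·
    · · · · · · · · · · #
    · · · · · · · · · · ·

Result: 7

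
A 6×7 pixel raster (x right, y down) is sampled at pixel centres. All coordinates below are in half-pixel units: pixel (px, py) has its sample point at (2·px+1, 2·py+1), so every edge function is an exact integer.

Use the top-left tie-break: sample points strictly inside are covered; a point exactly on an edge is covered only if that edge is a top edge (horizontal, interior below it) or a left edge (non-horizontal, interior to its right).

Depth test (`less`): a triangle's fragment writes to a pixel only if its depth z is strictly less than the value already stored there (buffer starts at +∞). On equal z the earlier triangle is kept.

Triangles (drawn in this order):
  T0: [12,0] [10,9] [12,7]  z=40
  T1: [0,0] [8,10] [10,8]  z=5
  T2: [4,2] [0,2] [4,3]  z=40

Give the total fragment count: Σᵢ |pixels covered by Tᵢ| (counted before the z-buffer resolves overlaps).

T0:
  2·area = 14  (B↔C swapped to make it positive)
  edge (12, 0)→(12, 7): d=(0,7) right/bottom  bias=-1
  edge (12, 7)→(10, 9): d=(-2,2) right/bottom  bias=-1
  edge (10, 9)→(12, 0): d=(2,-9) top-left  bias=+0
    (5,2)@(11, 5): e=[7,6,1] → X
    (5,3)@(11, 7): e=[7,2,5] → X
    (5,4)@(11, 9): e=[7,-2,9] → .
  covered (2 px):
    . . . . . .
    . . . . . .
    . . . . . X
    . . . . . X
    . . . . . .
    . . . . . .
    . . . . . .
T1:
  2·area = 36  (B↔C swapped to make it positive)
  edge (0, 0)→(10, 8): d=(10,8) right/bottom  bias=-1
  edge (10, 8)→(8, 10): d=(-2,2) right/bottom  bias=-1
  edge (8, 10)→(0, 0): d=(-8,-10) top-left  bias=+0
    (0,0)@(1, 1): e=[2,32,2] → X
    (1,0)@(3, 1): e=[-14,28,22] → .
    (0,1)@(1, 3): e=[22,28,-14] → .
    (1,1)@(3, 3): e=[6,24,6] → X
    (2,1)@(5, 3): e=[-10,20,26] → .
    (1,2)@(3, 5): e=[26,20,-10] → .
    (2,2)@(5, 5): e=[10,16,10] → X
    (3,2)@(7, 5): e=[-6,12,30] → .
    (2,3)@(5, 7): e=[30,12,-6] → .
    (3,3)@(7, 7): e=[14,8,14] → X
    (4,3)@(9, 7): e=[-2,4,34] → .
    (5,3)@(11, 7): e=[-18,0,54] → .  [on edge]
    (4,4)@(9, 9): e=[18,0,18] → .  [on edge]
    (3,5)@(7, 11): e=[54,0,-18] → .  [on edge]
    (2,6)@(5, 13): e=[90,0,-54] → .  [on edge]
  covered (4 px):
    X . . . . .
    . X . . . .
    . . X . . .
    . . . X . .
    . . . . . .
    . . . . . .
    . . . . . .
T2:
  2·area = 4  (B↔C swapped to make it positive)
  edge (4, 2)→(4, 3): d=(0,1) right/bottom  bias=-1
  edge (4, 3)→(0, 2): d=(-4,-1) top-left  bias=+0
  edge (0, 2)→(4, 2): d=(4,0) top-left  bias=+0
  covered (0 px):
    . . . . . .
    . . . . . .
    . . . . . .
    . . . . . .
    . . . . . .
    . . . . . .
    . . . . . .

Final: 6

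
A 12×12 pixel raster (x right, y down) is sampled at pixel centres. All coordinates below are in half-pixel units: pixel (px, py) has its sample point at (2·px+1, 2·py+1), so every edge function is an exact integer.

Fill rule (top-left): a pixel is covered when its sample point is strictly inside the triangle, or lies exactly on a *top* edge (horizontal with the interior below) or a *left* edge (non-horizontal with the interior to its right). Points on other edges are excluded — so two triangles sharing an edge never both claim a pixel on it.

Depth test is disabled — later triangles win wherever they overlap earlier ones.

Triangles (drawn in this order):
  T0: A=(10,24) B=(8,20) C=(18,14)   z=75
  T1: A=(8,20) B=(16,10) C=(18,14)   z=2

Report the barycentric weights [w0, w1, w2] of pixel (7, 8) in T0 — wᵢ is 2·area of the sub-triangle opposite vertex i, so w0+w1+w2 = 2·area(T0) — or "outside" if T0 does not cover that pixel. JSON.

T0:
  2·area = 52
  edge (10, 24)→(8, 20): d=(-2,-4) top-left  bias=+0
  edge (8, 20)→(18, 14): d=(10,-6) top-left  bias=+0
  edge (18, 14)→(10, 24): d=(-8,10) right/bottom  bias=-1
    (11,5)@(23, 11): e=[78,0,-26] → .  [on edge]
    (8,7)@(17, 15): e=[46,4,2] → X
    (9,7)@(19, 15): e=[54,16,-18] → .
    (6,8)@(13, 17): e=[26,0,26] → X  [on edge]
    (7,8)@(15, 17): e=[34,12,6] → X
    (8,8)@(17, 17): e=[42,24,-14] → .
    (5,9)@(11, 19): e=[14,8,30] → X
    (7,9)@(15, 19): e=[30,32,-10] → .
    (4,10)@(9, 21): e=[2,16,34] → X
    (6,10)@(13, 21): e=[18,40,-6] → .
    (1,11)@(3, 23): e=[-26,0,78] → .  [on edge]
    (4,11)@(9, 23): e=[-2,36,18] → .
  covered (7 px):
    . . . . . . . . . . . .
    . . . . . . . . . . . .
    . . . . . . . . . . . .
    . . . . . . . . . . . .
    . . . . . . . . . . . .
    . . . . . . . . . . . .
    . . . . . . . . . . . .
    . . . . . . . . X . . .
    . . . . . . X X . . . .
    . . . . . X X . . . . .
    . . . . X X . . . . . .
    . . . . . . . . . . . .
T1:
  2·area = 52
  edge (8, 20)→(16, 10): d=(8,-10) top-left  bias=+0
  edge (16, 10)→(18, 14): d=(2,4) right/bottom  bias=-1
  edge (18, 14)→(8, 20): d=(-10,6) right/bottom  bias=-1
    (11,5)@(23, 11): e=[78,-26,0] → .  [on edge]
    (7,6)@(15, 13): e=[14,10,28] → X
    (8,6)@(17, 13): e=[34,2,16] → X
    (9,6)@(19, 13): e=[54,-6,4] → .
    (6,7)@(13, 15): e=[10,22,20] → X
    (8,7)@(17, 15): e=[50,6,-4] → .
    (5,8)@(11, 17): e=[6,34,12] → X
    (6,8)@(13, 17): e=[26,26,0] → .  [on edge]
    (7,8)@(15, 17): e=[46,18,-12] → .
    (4,9)@(9, 19): e=[2,46,4] → X
    (5,9)@(11, 19): e=[22,38,-8] → .
    (4,10)@(9, 21): e=[18,50,-16] → .
    (1,11)@(3, 23): e=[-26,78,0] → .  [on edge]
  covered (6 px):
    . . . . . . . . . . . .
    . . . . . . . . . . . .
    . . . . . . . . . . . .
    . . . . . . . . . . . .
    . . . . . . . . . . . .
    . . . . . . . . . . . .
    . . . . . . . X X . . .
    . . . . . . X X . . . .
    . . . . . X . . . . . .
    . . . . X . . . . . . .
    . . . . . . . . . . . .
    . . . . . . . . . . . .

Final: [12,6,34]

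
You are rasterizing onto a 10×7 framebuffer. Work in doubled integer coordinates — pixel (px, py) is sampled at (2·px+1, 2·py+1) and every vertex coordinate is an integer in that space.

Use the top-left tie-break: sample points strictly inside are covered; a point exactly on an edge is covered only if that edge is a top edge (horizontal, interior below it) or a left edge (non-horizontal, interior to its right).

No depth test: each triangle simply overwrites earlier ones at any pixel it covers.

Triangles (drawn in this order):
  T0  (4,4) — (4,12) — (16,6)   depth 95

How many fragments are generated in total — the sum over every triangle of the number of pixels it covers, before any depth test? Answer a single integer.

T0:
  2·area = 96  (B↔C swapped to make it positive)
  edge (4, 4)→(16, 6): d=(12,2) right/bottom  bias=-1
  edge (16, 6)→(4, 12): d=(-12,6) right/bottom  bias=-1
  edge (4, 12)→(4, 4): d=(0,-8) top-left  bias=+0
    (2,2)@(5, 5): e=[10,78,8] → X
    (3,2)@(7, 5): e=[6,66,24] → X
    (4,2)@(9, 5): e=[2,54,40] → X
    (5,2)@(11, 5): e=[-2,42,56] → .
    (2,3)@(5, 7): e=[34,54,8] → X
    (5,3)@(11, 7): e=[22,18,56] → X
    (6,3)@(13, 7): e=[18,6,72] → X
    (7,3)@(15, 7): e=[14,-6,88] → .
    (2,4)@(5, 9): e=[58,30,8] → X
    (5,4)@(11, 9): e=[46,-6,56] → .
    (6,4)@(13, 9): e=[42,-18,72] → .
    (2,5)@(5, 11): e=[82,6,8] → X
  covered (12 px):
    . . . . . . . . . .
    . . . . . . . . . .
    . . X X X . . . . .
    . . X X X X X . . .
    . . X X X . . . . .
    . . X . . . . . . .
    . . . . . . . . . .

Answer: 12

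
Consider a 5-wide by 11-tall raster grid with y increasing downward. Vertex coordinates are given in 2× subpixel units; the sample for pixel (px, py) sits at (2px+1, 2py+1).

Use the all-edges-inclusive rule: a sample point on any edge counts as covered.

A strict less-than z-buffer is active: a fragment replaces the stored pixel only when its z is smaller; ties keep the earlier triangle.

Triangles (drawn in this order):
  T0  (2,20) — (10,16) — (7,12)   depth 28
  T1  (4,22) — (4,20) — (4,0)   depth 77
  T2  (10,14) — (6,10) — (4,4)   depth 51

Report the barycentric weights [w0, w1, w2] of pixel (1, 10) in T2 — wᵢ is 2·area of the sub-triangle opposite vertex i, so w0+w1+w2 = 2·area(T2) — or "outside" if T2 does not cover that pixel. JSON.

T0:
  2·area = 44  (B↔C swapped to make it positive)
  edge (2, 20)→(7, 12): d=(5,-8) inclusive
  edge (7, 12)→(10, 16): d=(3,4) inclusive
  edge (10, 16)→(2, 20): d=(-8,4) inclusive
    (3,6)@(7, 13): e=[5,3,36] → █
    (4,6)@(9, 13): e=[21,-5,28] → ·
    (3,7)@(7, 15): e=[15,9,20] → █
    (4,7)@(9, 15): e=[31,1,12] → █
    (2,8)@(5, 17): e=[9,23,12] → █
    (4,8)@(9, 17): e=[41,7,-4] → ·
    (1,9)@(3, 19): e=[3,37,4] → █
    (2,9)@(5, 19): e=[19,29,-4] → ·
    (3,9)@(7, 19): e=[35,21,-12] → ·
    (1,10)@(3, 21): e=[13,43,-12] → ·
  covered (6 px):
    · · · · ·
    · · · · ·
    · · · · ·
    · · · · ·
    · · · · ·
    · · · · ·
    · · · █ ·
    · · · █ █
    · · █ █ ·
    · █ · · ·
    · · · · ·
T1:
  degenerate (2·area = 0) — covers nothing
T2:
  2·area = 16
  edge (10, 14)→(6, 10): d=(-4,-4) inclusive
  edge (6, 10)→(4, 4): d=(-2,-6) inclusive
  edge (4, 4)→(10, 14): d=(6,10) inclusive
    (1,0)@(3, 1): e=[24,0,-8] → ·  [on edge]
    (0,2)@(1, 5): e=[0,-20,36] → ·  [on edge]
    (1,3)@(3, 7): e=[0,-12,28] → ·  [on edge]
    (2,3)@(5, 7): e=[8,0,8] → █  [on edge]
    (3,3)@(7, 7): e=[16,12,-12] → ·
    (2,4)@(5, 9): e=[0,-4,20] → ·  [on edge]
    (3,4)@(7, 9): e=[8,8,0] → █  [on edge]
    (4,4)@(9, 9): e=[16,20,-20] → ·
    (3,5)@(7, 11): e=[0,4,12] → █  [on edge]
    (4,5)@(9, 11): e=[8,16,-8] → ·
    (3,6)@(7, 13): e=[-8,0,24] → ·  [on edge]
    (4,6)@(9, 13): e=[0,12,4] → █  [on edge]
    (4,9)@(9, 19): e=[-24,0,40] → ·  [on edge]
  covered (4 px):
    · · · · ·
    · · · · ·
    · · · · ·
    · · █ · ·
    · · · █ ·
    · · · █ ·
    · · · · █
    · · · · ·
    · · · · ·
    · · · · ·
    · · · · ·

Answer: "outside"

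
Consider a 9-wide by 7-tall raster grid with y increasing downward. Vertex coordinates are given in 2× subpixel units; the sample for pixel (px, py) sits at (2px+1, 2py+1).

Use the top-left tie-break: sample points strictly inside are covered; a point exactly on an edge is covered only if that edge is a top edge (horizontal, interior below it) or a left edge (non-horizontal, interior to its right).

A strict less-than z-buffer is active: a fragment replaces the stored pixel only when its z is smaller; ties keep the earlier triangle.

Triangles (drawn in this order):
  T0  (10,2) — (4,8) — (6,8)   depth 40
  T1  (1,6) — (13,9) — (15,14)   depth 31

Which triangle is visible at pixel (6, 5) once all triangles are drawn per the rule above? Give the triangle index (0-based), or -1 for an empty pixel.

T0:
  2·area = 12  (B↔C swapped to make it positive)
  edge (10, 2)→(6, 8): d=(-4,6) right/bottom  bias=-1
  edge (6, 8)→(4, 8): d=(-2,0) right/bottom  bias=-1
  edge (4, 8)→(10, 2): d=(6,-6) top-left  bias=+0
    (5,0)@(11, 1): e=[-2,14,0] → ·  [on edge]
    (4,1)@(9, 3): e=[2,10,0] → #  [on edge]
    (5,1)@(11, 3): e=[-10,10,12] → ·
    (3,2)@(7, 5): e=[6,6,0] → #  [on edge]
    (4,2)@(9, 5): e=[-6,6,12] → ·
    (2,3)@(5, 7): e=[10,2,0] → #  [on edge]
    (3,3)@(7, 7): e=[-2,2,12] → ·
    (1,4)@(3, 9): e=[14,-2,0] → ·  [on edge]
    (2,4)@(5, 9): e=[2,-2,12] → ·
    (0,5)@(1, 11): e=[18,-6,0] → ·  [on edge]
  covered (3 px):
    · · · · · · · · ·
    · · · · # · · · ·
    · · · # · · · · ·
    · · # · · · · · ·
    · · · · · · · · ·
    · · · · · · · · ·
    · · · · · · · · ·
T1:
  2·area = 54
  edge (1, 6)→(13, 9): d=(12,3) right/bottom  bias=-1
  edge (13, 9)→(15, 14): d=(2,5) right/bottom  bias=-1
  edge (15, 14)→(1, 6): d=(-14,-8) top-left  bias=+0
    (1,3)@(3, 7): e=[6,46,2] → #
    (2,3)@(5, 7): e=[0,36,18] → ·  [on edge]
    (1,4)@(3, 9): e=[30,50,-26] → ·
    (3,4)@(7, 9): e=[18,30,6] → #
    (4,4)@(9, 9): e=[12,20,22] → #
    (5,4)@(11, 9): e=[6,10,38] → #
    (6,4)@(13, 9): e=[0,0,54] → ·  [on edge]
    (3,5)@(7, 11): e=[42,34,-22] → ·
    (4,5)@(9, 11): e=[36,24,-6] → ·
    (5,5)@(11, 11): e=[30,14,10] → #
    (6,5)@(13, 11): e=[24,4,26] → #
    (7,5)@(15, 11): e=[18,-6,42] → ·
  covered (6 px):
    · · · · · · · · ·
    · · · · · · · · ·
    · · · · · · · · ·
    · # · · · · · · ·
    · · · # # # · · ·
    · · · · · # # · ·
    · · · · · · · · ·

Z-buffer (winner per pixel, '.' = empty):
  . . . . . . . . .
  . . . . 0 . . . .
  . . . 0 . . . . .
  . 1 0 . . . . . .
  . . . 1 1 1 . . .
  . . . . . 1 1 . .
  . . . . . . . . .

Final: 1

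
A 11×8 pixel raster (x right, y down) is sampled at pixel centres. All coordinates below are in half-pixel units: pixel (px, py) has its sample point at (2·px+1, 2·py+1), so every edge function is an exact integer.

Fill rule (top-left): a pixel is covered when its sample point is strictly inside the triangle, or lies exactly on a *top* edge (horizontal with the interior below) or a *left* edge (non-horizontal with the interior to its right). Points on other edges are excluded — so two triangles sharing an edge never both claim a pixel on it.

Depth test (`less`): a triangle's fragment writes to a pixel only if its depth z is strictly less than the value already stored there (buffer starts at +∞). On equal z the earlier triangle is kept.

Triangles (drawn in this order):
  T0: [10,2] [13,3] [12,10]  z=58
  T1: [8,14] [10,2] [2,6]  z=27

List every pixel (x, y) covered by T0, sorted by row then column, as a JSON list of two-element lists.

T0:
  2·area = 22
  edge (10, 2)→(13, 3): d=(3,1) right/bottom  bias=-1
  edge (13, 3)→(12, 10): d=(-1,7) right/bottom  bias=-1
  edge (12, 10)→(10, 2): d=(-2,-8) top-left  bias=+0
    (3,0)@(7, 1): e=[0,44,-22] → ·  [on edge]
    (5,1)@(11, 3): e=[2,14,6] → █
    (6,1)@(13, 3): e=[0,0,22] → ·  [on edge]
    (5,2)@(11, 5): e=[8,12,2] → █
    (6,2)@(13, 5): e=[6,-2,18] → ·
    (9,2)@(19, 5): e=[0,-44,66] → ·  [on edge]
    (5,3)@(11, 7): e=[14,10,-2] → ·
  covered (2 px):
    · · · · · · · · · · ·
    · · · · · █ · · · · ·
    · · · · · █ · · · · ·
    · · · · · · · · · · ·
    · · · · · · · · · · ·
    · · · · · · · · · · ·
    · · · · · · · · · · ·
    · · · · · · · · · · ·
T1:
  2·area = 88  (B↔C swapped to make it positive)
  edge (8, 14)→(2, 6): d=(-6,-8) top-left  bias=+0
  edge (2, 6)→(10, 2): d=(8,-4) top-left  bias=+0
  edge (10, 2)→(8, 14): d=(-2,12) right/bottom  bias=-1
    (4,1)@(9, 3): e=[74,4,10] → █
    (5,1)@(11, 3): e=[90,12,-14] → ·
    (2,2)@(5, 5): e=[30,4,54] → █
    (3,2)@(7, 5): e=[46,12,30] → █
    (5,2)@(11, 5): e=[78,28,-18] → ·
    (1,3)@(3, 7): e=[2,12,74] → █
    (5,3)@(11, 7): e=[66,44,-22] → ·
    (1,4)@(3, 9): e=[-10,28,70] → ·
    (2,4)@(5, 9): e=[6,36,46] → █
    (4,4)@(9, 9): e=[38,52,-2] → ·
    (2,5)@(5, 11): e=[-6,52,42] → ·
    (3,5)@(7, 11): e=[10,60,18] → █
  covered (11 px):
    · · · · · · · · · · ·
    · · · · █ · · · · · ·
    · · █ █ █ · · · · · ·
    · █ █ █ █ · · · · · ·
    · · █ █ · · · · · · ·
    · · · █ · · · · · · ·
    · · · · · · · · · · ·
    · · · · · · · · · · ·

Final: [[5,1],[5,2]]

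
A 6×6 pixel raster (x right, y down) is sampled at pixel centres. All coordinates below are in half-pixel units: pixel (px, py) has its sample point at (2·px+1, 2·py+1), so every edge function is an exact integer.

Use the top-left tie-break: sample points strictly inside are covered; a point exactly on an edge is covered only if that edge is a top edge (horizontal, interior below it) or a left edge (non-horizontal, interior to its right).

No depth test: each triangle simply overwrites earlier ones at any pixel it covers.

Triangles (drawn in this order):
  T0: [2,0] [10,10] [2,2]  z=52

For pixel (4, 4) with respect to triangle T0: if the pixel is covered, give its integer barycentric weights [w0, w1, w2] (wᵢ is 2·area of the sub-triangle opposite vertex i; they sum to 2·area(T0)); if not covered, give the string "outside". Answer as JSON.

T0:
  2·area = 16
  edge (2, 0)→(10, 10): d=(8,10) right/bottom  bias=-1
  edge (10, 10)→(2, 2): d=(-8,-8) top-left  bias=+0
  edge (2, 2)→(2, 0): d=(0,-2) top-left  bias=+0
    (0,0)@(1, 1): e=[18,0,-2] → ·  [on edge]
    (1,1)@(3, 3): e=[14,0,2] → #  [on edge]
    (2,1)@(5, 3): e=[-6,16,6] → ·
    (1,2)@(3, 5): e=[30,-16,2] → ·
    (2,2)@(5, 5): e=[10,0,6] → #  [on edge]
    (3,2)@(7, 5): e=[-10,16,10] → ·
    (2,3)@(5, 7): e=[26,-16,6] → ·
    (3,3)@(7, 7): e=[6,0,10] → #  [on edge]
    (4,3)@(9, 7): e=[-14,16,14] → ·
    (3,4)@(7, 9): e=[22,-16,10] → ·
    (4,4)@(9, 9): e=[2,0,14] → #  [on edge]
    (5,4)@(11, 9): e=[-18,16,18] → ·
    (5,5)@(11, 11): e=[-2,0,18] → ·  [on edge]
  covered (4 px):
    · · · · · ·
    · # · · · ·
    · · # · · ·
    · · · # · ·
    · · · · # ·
    · · · · · ·

Final: [0,14,2]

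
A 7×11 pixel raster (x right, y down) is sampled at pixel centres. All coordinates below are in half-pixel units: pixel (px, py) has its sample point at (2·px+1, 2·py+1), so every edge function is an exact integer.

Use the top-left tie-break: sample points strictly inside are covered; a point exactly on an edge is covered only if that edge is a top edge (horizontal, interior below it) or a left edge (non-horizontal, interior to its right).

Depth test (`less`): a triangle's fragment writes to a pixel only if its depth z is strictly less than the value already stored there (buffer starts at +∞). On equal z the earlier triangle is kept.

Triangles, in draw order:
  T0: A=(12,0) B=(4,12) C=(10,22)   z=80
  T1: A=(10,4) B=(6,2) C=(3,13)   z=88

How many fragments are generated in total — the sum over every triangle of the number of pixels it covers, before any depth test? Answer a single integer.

T0:
  2·area = 152  (B↔C swapped to make it positive)
  edge (12, 0)→(10, 22): d=(-2,22) right/bottom  bias=-1
  edge (10, 22)→(4, 12): d=(-6,-10) top-left  bias=+0
  edge (4, 12)→(12, 0): d=(8,-12) top-left  bias=+0
    (5,1)@(11, 3): e=[16,124,12] → #
    (6,1)@(13, 3): e=[-28,144,36] → ·
    (4,2)@(9, 5): e=[56,92,4] → #
    (6,2)@(13, 5): e=[-32,132,52] → ·
    (0,3)@(1, 7): e=[228,0,-76] → ·  [on edge]
    (4,3)@(9, 7): e=[52,80,20] → #
    (6,3)@(13, 7): e=[-36,120,68] → ·
    (3,4)@(7, 9): e=[92,48,12] → #
    (6,4)@(13, 9): e=[-40,108,84] → ·
    (2,5)@(5, 11): e=[132,16,4] → #
    (5,5)@(11, 11): e=[0,76,76] → ·  [on edge]
    (2,6)@(5, 13): e=[128,4,20] → #
    (3,8)@(7, 17): e=[76,0,76] → #  [on edge]
  covered (19 px):
    · · · · · · ·
    · · · · · # ·
    · · · · # # ·
    · · · · # # ·
    · · · # # # ·
    · · # # # · ·
    · · # # # · ·
    · · · # # · ·
    · · · # # · ·
    · · · · # · ·
    · · · · · · ·
T1:
  2·area = 50  (B↔C swapped to make it positive)
  edge (10, 4)→(3, 13): d=(-7,9) right/bottom  bias=-1
  edge (3, 13)→(6, 2): d=(3,-11) top-left  bias=+0
  edge (6, 2)→(10, 4): d=(4,2) right/bottom  bias=-1
    (3,1)@(7, 3): e=[34,14,2] → #
    (4,1)@(9, 3): e=[16,36,-2] → ·
    (3,2)@(7, 5): e=[20,20,10] → #
    (4,2)@(9, 5): e=[2,42,6] → #
    (5,2)@(11, 5): e=[-16,64,2] → ·
    (2,3)@(5, 7): e=[24,4,22] → #
    (4,3)@(9, 7): e=[-12,48,14] → ·
    (2,4)@(5, 9): e=[10,10,30] → #
    (3,4)@(7, 9): e=[-8,32,26] → ·
    (2,5)@(5, 11): e=[-4,16,38] → ·
    (1,6)@(3, 13): e=[0,0,50] → ·  [on edge]
  covered (6 px):
    · · · · · · ·
    · · · # · · ·
    · · · # # · ·
    · · # # · · ·
    · · # · · · ·
    · · · · · · ·
    · · · · · · ·
    · · · · · · ·
    · · · · · · ·
    · · · · · · ·
    · · · · · · ·

Result: 25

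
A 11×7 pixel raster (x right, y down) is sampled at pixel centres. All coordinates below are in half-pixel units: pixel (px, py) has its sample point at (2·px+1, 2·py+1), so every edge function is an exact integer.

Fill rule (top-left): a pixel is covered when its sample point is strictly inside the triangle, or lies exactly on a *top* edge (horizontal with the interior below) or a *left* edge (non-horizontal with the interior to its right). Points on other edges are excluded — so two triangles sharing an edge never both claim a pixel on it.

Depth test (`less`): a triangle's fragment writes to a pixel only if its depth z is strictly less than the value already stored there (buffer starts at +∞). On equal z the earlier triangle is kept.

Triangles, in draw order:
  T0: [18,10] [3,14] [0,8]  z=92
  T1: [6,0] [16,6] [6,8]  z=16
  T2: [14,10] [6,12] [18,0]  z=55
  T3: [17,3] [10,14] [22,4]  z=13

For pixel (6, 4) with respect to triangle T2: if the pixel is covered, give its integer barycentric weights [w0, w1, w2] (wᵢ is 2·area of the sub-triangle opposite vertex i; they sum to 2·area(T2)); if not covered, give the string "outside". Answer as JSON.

T0:
  2·area = 102
  edge (18, 10)→(3, 14): d=(-15,4) right/bottom  bias=-1
  edge (3, 14)→(0, 8): d=(-3,-6) top-left  bias=+0
  edge (0, 8)→(18, 10): d=(18,2) right/bottom  bias=-1
    (0,4)@(1, 9): e=[83,3,16] → #
    (1,4)@(3, 9): e=[75,15,12] → #
    (2,4)@(5, 9): e=[67,27,8] → #
    (3,4)@(7, 9): e=[59,39,4] → #
    (4,4)@(9, 9): e=[51,51,0] → ·  [on edge]
    (0,5)@(1, 11): e=[53,-3,52] → ·
    (1,5)@(3, 11): e=[45,9,48] → #
    (4,5)@(9, 11): e=[21,45,36] → #
    (5,5)@(11, 11): e=[13,57,32] → #
    (6,5)@(13, 11): e=[5,69,28] → #
    (7,5)@(15, 11): e=[-3,81,24] → ·
    (1,6)@(3, 13): e=[15,3,84] → #
  covered (12 px):
    · · · · · · · · · · ·
    · · · · · · · · · · ·
    · · · · · · · · · · ·
    · · · · · · · · · · ·
    # # # # · · · · · · ·
    · # # # # # # · · · ·
    · # # · · · · · · · ·
T1:
  2·area = 80
  edge (6, 0)→(16, 6): d=(10,6) right/bottom  bias=-1
  edge (16, 6)→(6, 8): d=(-10,2) right/bottom  bias=-1
  edge (6, 8)→(6, 0): d=(0,-8) top-left  bias=+0
    (3,0)@(7, 1): e=[4,68,8] → #
    (4,0)@(9, 1): e=[-8,64,24] → ·
    (3,1)@(7, 3): e=[24,48,8] → #
    (4,1)@(9, 3): e=[12,44,24] → #
    (5,1)@(11, 3): e=[0,40,40] → ·  [on edge]
    (3,2)@(7, 5): e=[44,28,8] → #
    (5,2)@(11, 5): e=[20,20,40] → #
    (6,2)@(13, 5): e=[8,16,56] → #
    (7,2)@(15, 5): e=[-4,12,72] → ·
    (10,2)@(21, 5): e=[-40,0,120] → ·  [on edge]
    (3,3)@(7, 7): e=[64,8,8] → #
    (5,3)@(11, 7): e=[40,0,40] → ·  [on edge]
    (0,4)@(1, 9): e=[120,0,-40] → ·  [on edge]
    (10,4)@(21, 9): e=[0,-40,120] → ·  [on edge]
  covered (9 px):
    · · · # · · · · · · ·
    · · · # # · · · · · ·
    · · · # # # # · · · ·
    · · · # # · · · · · ·
    · · · · · · · · · · ·
    · · · · · · · · · · ·
    · · · · · · · · · · ·
T2:
  2·area = 72
  edge (14, 10)→(6, 12): d=(-8,2) right/bottom  bias=-1
  edge (6, 12)→(18, 0): d=(12,-12) top-left  bias=+0
  edge (18, 0)→(14, 10): d=(-4,10) right/bottom  bias=-1
    (8,0)@(17, 1): e=[66,0,6] → #  [on edge]
    (9,0)@(19, 1): e=[62,24,-14] → ·
    (7,1)@(15, 3): e=[54,0,18] → #  [on edge]
    (8,1)@(17, 3): e=[50,24,-2] → ·
    (6,2)@(13, 5): e=[42,0,30] → #  [on edge]
    (8,2)@(17, 5): e=[34,48,-10] → ·
    (5,3)@(11, 7): e=[30,0,42] → #  [on edge]
    (8,3)@(17, 7): e=[18,72,-18] → ·
    (4,4)@(9, 9): e=[18,0,54] → #  [on edge]
    (7,4)@(15, 9): e=[6,72,-6] → ·
    (3,5)@(7, 11): e=[6,0,66] → #  [on edge]
    (5,5)@(11, 11): e=[-2,48,26] → ·
    (2,6)@(5, 13): e=[-6,0,78] → ·  [on edge]
  covered (12 px):
    · · · · · · · · # · ·
    · · · · · · · # · · ·
    · · · · · · # # · · ·
    · · · · · # # # · · ·
    · · · · # # # · · · ·
    · · · # # · · · · · ·
    · · · · · · · · · · ·
T3:
  2·area = 62  (B↔C swapped to make it positive)
  edge (17, 3)→(22, 4): d=(5,1) right/bottom  bias=-1
  edge (22, 4)→(10, 14): d=(-12,10) right/bottom  bias=-1
  edge (10, 14)→(17, 3): d=(7,-11) top-left  bias=+0
    (3,0)@(7, 1): e=[0,186,-124] → ·  [on edge]
    (8,1)@(17, 3): e=[0,62,0] → ·  [on edge]
    (8,2)@(17, 5): e=[10,38,14] → #
    (9,2)@(19, 5): e=[8,18,36] → #
    (10,2)@(21, 5): e=[6,-2,58] → ·
    (7,3)@(15, 7): e=[22,34,6] → #
    (9,3)@(19, 7): e=[18,-6,50] → ·
    (7,4)@(15, 9): e=[32,10,20] → #
    (8,4)@(17, 9): e=[30,-10,42] → ·
    (6,5)@(13, 11): e=[44,6,12] → #
    (7,5)@(15, 11): e=[42,-14,34] → ·
    (5,6)@(11, 13): e=[56,2,4] → #
  covered (7 px):
    · · · · · · · · · · ·
    · · · · · · · · · · ·
    · · · · · · · · # # ·
    · · · · · · · # # · ·
    · · · · · · · # · · ·
    · · · · · · # · · · ·
    · · · · · # · · · · ·

Answer: [48,14,10]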